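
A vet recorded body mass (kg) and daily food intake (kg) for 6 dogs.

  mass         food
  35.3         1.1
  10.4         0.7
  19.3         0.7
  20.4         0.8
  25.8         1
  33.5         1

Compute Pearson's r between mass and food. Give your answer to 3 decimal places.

0.918

n = 6, Σx = 144.7, Σy = 5.3, Σx² = 3930.79, Σy² = 4.83, Σxy = 135.24
nΣxy − ΣxΣy = 811.44 − 766.91 = 44.53
nΣx² − (Σx)² = 23584.74 − 20938.09 = 2646.65; nΣy² − (Σy)² = 28.98 − 28.09 = 0.89
r = 44.53 / √(2646.65 × 0.89) = 44.53 / 48.5337 ≈ 0.918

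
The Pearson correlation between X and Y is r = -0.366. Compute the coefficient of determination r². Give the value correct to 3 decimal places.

0.134

r² = (-0.366)² = 0.134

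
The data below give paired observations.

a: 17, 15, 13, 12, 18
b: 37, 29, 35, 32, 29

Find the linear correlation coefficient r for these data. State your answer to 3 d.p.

n = 5, Σa = 75, Σb = 162, Σa² = 1151, Σb² = 5300, Σab = 2425
nΣab − ΣaΣb = 12125 − 12150 = -25
nΣa² − (Σa)² = 5755 − 5625 = 130; nΣb² − (Σb)² = 26500 − 26244 = 256
r = -25 / √(130 × 256) = -25 / 182.4281 ≈ -0.137

-0.137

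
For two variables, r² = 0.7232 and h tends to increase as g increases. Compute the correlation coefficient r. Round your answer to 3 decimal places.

|r| = √0.7232 = 0.850
The association is positive, so r = 0.850.

0.850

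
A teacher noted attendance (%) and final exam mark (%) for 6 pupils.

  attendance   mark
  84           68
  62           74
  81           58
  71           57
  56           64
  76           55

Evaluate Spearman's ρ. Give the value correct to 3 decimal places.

-0.143

Rank attendance: 6, 2, 5, 3, 1, 4
Rank mark: 5, 6, 3, 2, 4, 1
d = rank(attendance) − rank(mark): 1, -4, 2, 1, -3, 3; Σd² = 40
ρ = 1 − 6Σd² / [n(n²−1)] = 1 − 6×40 / (6×35) = 1 − 240/210 ≈ -0.143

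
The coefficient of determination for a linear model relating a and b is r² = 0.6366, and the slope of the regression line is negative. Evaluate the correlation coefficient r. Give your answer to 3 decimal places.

-0.798

|r| = √0.6366 = 0.798
The association is negative, so r = −0.798.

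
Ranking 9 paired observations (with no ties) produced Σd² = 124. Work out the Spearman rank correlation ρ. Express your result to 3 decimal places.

ρ = 1 − 6Σd² / [n(n²−1)] = 1 − 6×124 / (9×80)
  = 1 − 744/720 = 1 − 1.0333 ≈ -0.033

-0.033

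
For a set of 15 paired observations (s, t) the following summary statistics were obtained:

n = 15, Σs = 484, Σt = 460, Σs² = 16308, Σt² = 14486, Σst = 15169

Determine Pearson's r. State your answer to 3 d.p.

0.637

r = (nΣst − ΣsΣt) / √[(nΣs² − (Σs)²)(nΣt² − (Σt)²)]
Numerator: 15×15169 − 484×460 = 4895
Denominator: √[(244620 − 234256)(217290 − 211600)] = √[10364 × 5690] = 7679.2682
r = 4895 / 7679.2682 ≈ 0.637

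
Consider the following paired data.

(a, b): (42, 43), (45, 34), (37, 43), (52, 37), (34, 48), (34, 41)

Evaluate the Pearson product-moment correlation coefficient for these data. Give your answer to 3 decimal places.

-0.725

n = 6, Σa = 244, Σb = 246, Σa² = 10174, Σb² = 10208, Σab = 9877
nΣab − ΣaΣb = 59262 − 60024 = -762
nΣa² − (Σa)² = 61044 − 59536 = 1508; nΣb² − (Σb)² = 61248 − 60516 = 732
r = -762 / √(1508 × 732) = -762 / 1050.6455 ≈ -0.725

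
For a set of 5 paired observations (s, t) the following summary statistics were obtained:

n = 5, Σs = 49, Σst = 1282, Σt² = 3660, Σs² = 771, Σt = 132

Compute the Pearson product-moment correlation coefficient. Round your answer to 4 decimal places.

-0.0514

r = (nΣst − ΣsΣt) / √[(nΣs² − (Σs)²)(nΣt² − (Σt)²)]
Numerator: 5×1282 − 49×132 = -58
Denominator: √[(3855 − 2401)(18300 − 17424)] = √[1454 × 876] = 1128.5850
r = -58 / 1128.5850 ≈ -0.0514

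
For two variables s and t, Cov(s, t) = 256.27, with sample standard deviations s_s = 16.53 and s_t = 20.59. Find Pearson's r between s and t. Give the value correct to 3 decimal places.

r = Cov(s,t) / (s_s · s_t) = 256.27 / (16.53 × 20.59)
  = 256.27 / 340.3527 ≈ 0.753

0.753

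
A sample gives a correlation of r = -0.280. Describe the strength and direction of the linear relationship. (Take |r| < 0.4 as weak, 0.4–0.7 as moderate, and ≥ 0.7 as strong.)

r = -0.280 < 0 so the relationship is negative.
|r| = 0.280, which falls in the weak range.

weak negative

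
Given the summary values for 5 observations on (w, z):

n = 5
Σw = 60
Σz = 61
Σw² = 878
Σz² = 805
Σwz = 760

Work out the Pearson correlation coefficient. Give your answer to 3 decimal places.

0.286

r = (nΣwz − ΣwΣz) / √[(nΣw² − (Σw)²)(nΣz² − (Σz)²)]
Numerator: 5×760 − 60×61 = 140
Denominator: √[(4390 − 3600)(4025 − 3721)] = √[790 × 304] = 490.0612
r = 140 / 490.0612 ≈ 0.286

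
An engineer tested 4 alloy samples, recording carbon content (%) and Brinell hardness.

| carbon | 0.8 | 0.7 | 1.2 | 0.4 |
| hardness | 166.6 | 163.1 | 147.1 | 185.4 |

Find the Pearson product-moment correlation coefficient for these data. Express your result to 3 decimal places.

-0.967

n = 4, Σx = 3.1, Σy = 662.2, Σx² = 2.73, Σy² = 110368.74, Σxy = 498.13
nΣxy − ΣxΣy = 1992.52 − 2052.82 = -60.3
nΣx² − (Σx)² = 10.92 − 9.61 = 1.31; nΣy² − (Σy)² = 441474.96 − 438508.84 = 2966.12
r = -60.3 / √(1.31 × 2966.12) = -60.3 / 62.3347 ≈ -0.967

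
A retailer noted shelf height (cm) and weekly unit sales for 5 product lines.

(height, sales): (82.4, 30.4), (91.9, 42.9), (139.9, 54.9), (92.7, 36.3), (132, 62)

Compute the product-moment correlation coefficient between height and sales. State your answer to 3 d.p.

n = 5, Σx = 538.9, Σy = 226.5, Σx² = 60824.67, Σy² = 10940.27, Σxy = 25676.99
nΣxy − ΣxΣy = 128384.95 − 122060.85 = 6324.1
nΣx² − (Σx)² = 304123.35 − 290413.21 = 13710.14; nΣy² − (Σy)² = 54701.35 − 51302.25 = 3399.1
r = 6324.1 / √(13710.14 × 3399.1) = 6324.1 / 6826.5758 ≈ 0.926

0.926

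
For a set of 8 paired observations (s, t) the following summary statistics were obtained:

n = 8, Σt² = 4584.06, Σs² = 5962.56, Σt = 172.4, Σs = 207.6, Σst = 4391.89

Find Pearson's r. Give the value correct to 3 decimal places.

r = (nΣst − ΣsΣt) / √[(nΣs² − (Σs)²)(nΣt² − (Σt)²)]
Numerator: 8×4391.89 − 207.6×172.4 = -655.12
Denominator: √[(47700.48 − 43097.76)(36672.48 − 29721.76)] = √[4602.72 × 6950.72] = 5656.1664
r = -655.12 / 5656.1664 ≈ -0.116

-0.116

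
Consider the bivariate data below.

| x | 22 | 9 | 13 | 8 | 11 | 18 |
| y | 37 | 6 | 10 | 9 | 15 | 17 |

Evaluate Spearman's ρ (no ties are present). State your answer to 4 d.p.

Rank x: 6, 2, 4, 1, 3, 5
Rank y: 6, 1, 3, 2, 4, 5
d = rank(x) − rank(y): 0, 1, 1, -1, -1, 0; Σd² = 4
ρ = 1 − 6Σd² / [n(n²−1)] = 1 − 6×4 / (6×35) = 1 − 24/210 ≈ 0.8857

0.8857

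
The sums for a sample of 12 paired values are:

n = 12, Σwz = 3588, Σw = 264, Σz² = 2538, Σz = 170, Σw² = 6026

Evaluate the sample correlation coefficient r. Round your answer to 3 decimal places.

r = (nΣwz − ΣwΣz) / √[(nΣw² − (Σw)²)(nΣz² − (Σz)²)]
Numerator: 12×3588 − 264×170 = -1824
Denominator: √[(72312 − 69696)(30456 − 28900)] = √[2616 × 1556] = 2017.5470
r = -1824 / 2017.5470 ≈ -0.904

-0.904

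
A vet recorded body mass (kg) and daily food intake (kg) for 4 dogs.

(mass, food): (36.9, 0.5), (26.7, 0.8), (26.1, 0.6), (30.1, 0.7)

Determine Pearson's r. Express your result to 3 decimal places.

-0.693

n = 4, Σx = 119.8, Σy = 2.6, Σx² = 3661.72, Σy² = 1.74, Σxy = 76.54
nΣxy − ΣxΣy = 306.16 − 311.48 = -5.32
nΣx² − (Σx)² = 14646.88 − 14352.04 = 294.84; nΣy² − (Σy)² = 6.96 − 6.76 = 0.2
r = -5.32 / √(294.84 × 0.2) = -5.32 / 7.6791 ≈ -0.693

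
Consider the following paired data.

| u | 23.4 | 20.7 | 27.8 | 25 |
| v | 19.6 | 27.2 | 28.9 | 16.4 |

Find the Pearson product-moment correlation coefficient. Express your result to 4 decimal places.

0.0745

n = 4, Σu = 96.9, Σv = 92.1, Σu² = 2373.89, Σv² = 2228.17, Σuv = 2235.1
nΣuv − ΣuΣv = 8940.4 − 8924.49 = 15.91
nΣu² − (Σu)² = 9495.56 − 9389.61 = 105.95; nΣv² − (Σv)² = 8912.68 − 8482.41 = 430.27
r = 15.91 / √(105.95 × 430.27) = 15.91 / 213.5114 ≈ 0.0745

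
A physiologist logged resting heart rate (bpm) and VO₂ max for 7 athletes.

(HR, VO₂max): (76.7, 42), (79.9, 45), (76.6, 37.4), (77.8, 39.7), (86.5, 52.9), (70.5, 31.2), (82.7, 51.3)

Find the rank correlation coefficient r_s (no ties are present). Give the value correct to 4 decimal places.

0.9643

Rank HR: 3, 5, 2, 4, 7, 1, 6
Rank VO₂max: 4, 5, 2, 3, 7, 1, 6
d = rank(HR) − rank(VO₂max): -1, 0, 0, 1, 0, 0, 0; Σd² = 2
ρ = 1 − 6Σd² / [n(n²−1)] = 1 − 6×2 / (7×48) = 1 − 12/336 ≈ 0.9643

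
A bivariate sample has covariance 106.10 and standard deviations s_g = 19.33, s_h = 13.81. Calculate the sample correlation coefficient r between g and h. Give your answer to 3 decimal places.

r = Cov(g,h) / (s_g · s_h) = 106.10 / (19.33 × 13.81)
  = 106.10 / 266.9473 ≈ 0.397

0.397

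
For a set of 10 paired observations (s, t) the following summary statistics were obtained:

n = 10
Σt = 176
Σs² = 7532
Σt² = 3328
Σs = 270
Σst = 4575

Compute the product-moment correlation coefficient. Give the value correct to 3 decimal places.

r = (nΣst − ΣsΣt) / √[(nΣs² − (Σs)²)(nΣt² − (Σt)²)]
Numerator: 10×4575 − 270×176 = -1770
Denominator: √[(75320 − 72900)(33280 − 30976)] = √[2420 × 2304] = 2361.2878
r = -1770 / 2361.2878 ≈ -0.750

-0.750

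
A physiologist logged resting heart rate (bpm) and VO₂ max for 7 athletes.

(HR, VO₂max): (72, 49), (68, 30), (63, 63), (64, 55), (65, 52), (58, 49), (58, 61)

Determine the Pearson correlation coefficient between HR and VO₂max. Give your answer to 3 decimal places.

-0.481

n = 7, Σx = 448, Σy = 359, Σx² = 28826, Σy² = 19121, Σxy = 22817
nΣxy − ΣxΣy = 159719 − 160832 = -1113
nΣx² − (Σx)² = 201782 − 200704 = 1078; nΣy² − (Σy)² = 133847 − 128881 = 4966
r = -1113 / √(1078 × 4966) = -1113 / 2313.7303 ≈ -0.481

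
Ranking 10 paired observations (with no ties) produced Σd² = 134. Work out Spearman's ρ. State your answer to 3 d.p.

ρ = 1 − 6Σd² / [n(n²−1)] = 1 − 6×134 / (10×99)
  = 1 − 804/990 = 1 − 0.8121 ≈ 0.188

0.188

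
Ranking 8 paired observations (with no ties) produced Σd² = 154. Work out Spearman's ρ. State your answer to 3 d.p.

ρ = 1 − 6Σd² / [n(n²−1)] = 1 − 6×154 / (8×63)
  = 1 − 924/504 = 1 − 1.8333 ≈ -0.833

-0.833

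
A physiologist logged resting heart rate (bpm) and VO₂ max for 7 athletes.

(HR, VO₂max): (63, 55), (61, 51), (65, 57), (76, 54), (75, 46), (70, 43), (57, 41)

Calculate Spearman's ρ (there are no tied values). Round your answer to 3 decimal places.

Rank HR: 3, 2, 4, 7, 6, 5, 1
Rank VO₂max: 6, 4, 7, 5, 3, 2, 1
d = rank(HR) − rank(VO₂max): -3, -2, -3, 2, 3, 3, 0; Σd² = 44
ρ = 1 − 6Σd² / [n(n²−1)] = 1 − 6×44 / (7×48) = 1 − 264/336 ≈ 0.214

0.214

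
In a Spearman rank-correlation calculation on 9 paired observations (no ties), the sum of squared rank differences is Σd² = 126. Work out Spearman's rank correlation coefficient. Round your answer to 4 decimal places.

ρ = 1 − 6Σd² / [n(n²−1)] = 1 − 6×126 / (9×80)
  = 1 − 756/720 = 1 − 1.05000 ≈ -0.0500

-0.0500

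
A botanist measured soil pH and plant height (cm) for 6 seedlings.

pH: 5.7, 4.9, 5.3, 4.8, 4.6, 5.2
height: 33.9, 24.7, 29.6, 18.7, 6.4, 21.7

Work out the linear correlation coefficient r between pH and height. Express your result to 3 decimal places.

0.890

n = 6, Σx = 30.5, Σy = 135, Σx² = 155.83, Σy² = 3497, Σxy = 703.18
nΣxy − ΣxΣy = 4219.08 − 4117.5 = 101.58
nΣx² − (Σx)² = 934.98 − 930.25 = 4.73; nΣy² − (Σy)² = 20982 − 18225 = 2757
r = 101.58 / √(4.73 × 2757) = 101.58 / 114.1955 ≈ 0.890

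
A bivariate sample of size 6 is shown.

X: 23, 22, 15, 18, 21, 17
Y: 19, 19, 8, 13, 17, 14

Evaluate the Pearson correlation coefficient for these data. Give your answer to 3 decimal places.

0.960

n = 6, ΣX = 116, ΣY = 90, ΣX² = 2292, ΣY² = 1440, ΣXY = 1804
nΣXY − ΣXΣY = 10824 − 10440 = 384
nΣX² − (ΣX)² = 13752 − 13456 = 296; nΣY² − (ΣY)² = 8640 − 8100 = 540
r = 384 / √(296 × 540) = 384 / 399.7999 ≈ 0.960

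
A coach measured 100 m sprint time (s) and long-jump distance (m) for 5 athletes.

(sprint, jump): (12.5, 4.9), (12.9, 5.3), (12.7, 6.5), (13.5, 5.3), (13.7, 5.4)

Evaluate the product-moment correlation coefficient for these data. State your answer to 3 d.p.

-0.116

n = 5, Σx = 65.3, Σy = 27.4, Σx² = 853.89, Σy² = 151.6, Σxy = 357.7
nΣxy − ΣxΣy = 1788.5 − 1789.22 = -0.72
nΣx² − (Σx)² = 4269.45 − 4264.09 = 5.36; nΣy² − (Σy)² = 758 − 750.76 = 7.24
r = -0.72 / √(5.36 × 7.24) = -0.72 / 6.2295 ≈ -0.116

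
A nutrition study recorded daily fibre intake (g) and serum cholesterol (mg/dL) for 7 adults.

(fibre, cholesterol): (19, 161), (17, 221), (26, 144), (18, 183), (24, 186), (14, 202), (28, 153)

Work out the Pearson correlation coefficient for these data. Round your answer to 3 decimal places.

n = 7, Σx = 146, Σy = 1250, Σx² = 3206, Σy² = 227796, Σxy = 25430
nΣxy − ΣxΣy = 178010 − 182500 = -4490
nΣx² − (Σx)² = 22442 − 21316 = 1126; nΣy² − (Σy)² = 1594572 − 1562500 = 32072
r = -4490 / √(1126 × 32072) = -4490 / 6009.4153 ≈ -0.747

-0.747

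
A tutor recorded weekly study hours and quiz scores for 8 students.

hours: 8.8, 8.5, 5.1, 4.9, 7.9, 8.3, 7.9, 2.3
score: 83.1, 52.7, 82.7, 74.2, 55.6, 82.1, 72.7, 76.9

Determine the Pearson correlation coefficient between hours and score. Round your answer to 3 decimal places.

n = 8, Σx = 53.7, Σy = 580, Σx² = 398.71, Σy² = 43058.5, Σxy = 3836.45
nΣxy − ΣxΣy = 30691.6 − 31146 = -454.4
nΣx² − (Σx)² = 3189.68 − 2883.69 = 305.99; nΣy² − (Σy)² = 344468 − 336400 = 8068
r = -454.4 / √(305.99 × 8068) = -454.4 / 1571.2184 ≈ -0.289

-0.289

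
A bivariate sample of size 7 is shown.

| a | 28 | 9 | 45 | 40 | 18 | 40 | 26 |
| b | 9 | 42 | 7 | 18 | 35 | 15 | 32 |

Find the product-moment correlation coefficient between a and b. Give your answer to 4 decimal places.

n = 7, Σa = 206, Σb = 158, Σa² = 7090, Σb² = 4692, Σab = 3727
nΣab − ΣaΣb = 26089 − 32548 = -6459
nΣa² − (Σa)² = 49630 − 42436 = 7194; nΣb² − (Σb)² = 32844 − 24964 = 7880
r = -6459 / √(7194 × 7880) = -6459 / 7529.1912 ≈ -0.8579

-0.8579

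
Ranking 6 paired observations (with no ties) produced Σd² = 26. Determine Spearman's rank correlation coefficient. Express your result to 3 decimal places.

0.257

ρ = 1 − 6Σd² / [n(n²−1)] = 1 − 6×26 / (6×35)
  = 1 − 156/210 = 1 − 0.7429 ≈ 0.257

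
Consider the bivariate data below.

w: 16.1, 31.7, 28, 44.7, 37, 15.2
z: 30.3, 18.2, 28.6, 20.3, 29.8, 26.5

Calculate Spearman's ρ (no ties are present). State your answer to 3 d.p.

-0.314

Rank w: 2, 4, 3, 6, 5, 1
Rank z: 6, 1, 4, 2, 5, 3
d = rank(w) − rank(z): -4, 3, -1, 4, 0, -2; Σd² = 46
ρ = 1 − 6Σd² / [n(n²−1)] = 1 − 6×46 / (6×35) = 1 − 276/210 ≈ -0.314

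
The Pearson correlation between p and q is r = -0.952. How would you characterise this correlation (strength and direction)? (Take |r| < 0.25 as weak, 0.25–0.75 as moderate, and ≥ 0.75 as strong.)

strong negative

r = -0.952 < 0 so the relationship is negative.
|r| = 0.952, which falls in the strong range.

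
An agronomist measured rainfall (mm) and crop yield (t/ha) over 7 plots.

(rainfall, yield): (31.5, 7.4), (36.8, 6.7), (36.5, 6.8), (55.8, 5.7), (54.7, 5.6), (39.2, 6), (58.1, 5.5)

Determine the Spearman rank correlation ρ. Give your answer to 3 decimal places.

-0.964

Rank rainfall: 1, 3, 2, 6, 5, 4, 7
Rank yield: 7, 5, 6, 3, 2, 4, 1
d = rank(rainfall) − rank(yield): -6, -2, -4, 3, 3, 0, 6; Σd² = 110
ρ = 1 − 6Σd² / [n(n²−1)] = 1 − 6×110 / (7×48) = 1 − 660/336 ≈ -0.964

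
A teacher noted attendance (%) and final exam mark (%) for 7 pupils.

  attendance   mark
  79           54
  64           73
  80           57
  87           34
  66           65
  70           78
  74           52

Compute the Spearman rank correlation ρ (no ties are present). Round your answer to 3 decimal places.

-0.750

Rank attendance: 5, 1, 6, 7, 2, 3, 4
Rank mark: 3, 6, 4, 1, 5, 7, 2
d = rank(attendance) − rank(mark): 2, -5, 2, 6, -3, -4, 2; Σd² = 98
ρ = 1 − 6Σd² / [n(n²−1)] = 1 − 6×98 / (7×48) = 1 − 588/336 ≈ -0.750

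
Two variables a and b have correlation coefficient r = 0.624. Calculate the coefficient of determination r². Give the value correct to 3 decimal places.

r² = (0.624)² = 0.389

0.389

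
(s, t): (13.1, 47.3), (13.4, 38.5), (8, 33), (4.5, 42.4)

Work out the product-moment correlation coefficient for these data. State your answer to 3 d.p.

n = 4, Σs = 39, Σt = 161.2, Σs² = 435.42, Σt² = 6606.3, Σst = 1590.33
nΣst − ΣsΣt = 6361.32 − 6286.8 = 74.52
nΣs² − (Σs)² = 1741.68 − 1521 = 220.68; nΣt² − (Σt)² = 26425.2 − 25985.44 = 439.76
r = 74.52 / √(220.68 × 439.76) = 74.52 / 311.5224 ≈ 0.239

0.239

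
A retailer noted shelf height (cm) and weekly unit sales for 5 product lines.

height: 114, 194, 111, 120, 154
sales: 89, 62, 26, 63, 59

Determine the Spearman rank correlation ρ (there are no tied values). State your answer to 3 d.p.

Rank height: 2, 5, 1, 3, 4
Rank sales: 5, 3, 1, 4, 2
d = rank(height) − rank(sales): -3, 2, 0, -1, 2; Σd² = 18
ρ = 1 − 6Σd² / [n(n²−1)] = 1 − 6×18 / (5×24) = 1 − 108/120 ≈ 0.100

0.100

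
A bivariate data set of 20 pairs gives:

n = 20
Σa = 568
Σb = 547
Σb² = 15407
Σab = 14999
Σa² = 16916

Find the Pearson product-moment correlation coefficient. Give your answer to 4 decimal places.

-0.9051

r = (nΣab − ΣaΣb) / √[(nΣa² − (Σa)²)(nΣb² − (Σb)²)]
Numerator: 20×14999 − 568×547 = -10716
Denominator: √[(338320 − 322624)(308140 − 299209)] = √[15696 × 8931] = 11839.8047
r = -10716 / 11839.8047 ≈ -0.9051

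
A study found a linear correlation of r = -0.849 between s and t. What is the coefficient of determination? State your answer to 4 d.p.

0.7208

r² = (-0.849)² = 0.7208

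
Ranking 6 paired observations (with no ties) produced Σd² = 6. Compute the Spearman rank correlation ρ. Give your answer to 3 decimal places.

ρ = 1 − 6Σd² / [n(n²−1)] = 1 − 6×6 / (6×35)
  = 1 − 36/210 = 1 − 0.1714 ≈ 0.829

0.829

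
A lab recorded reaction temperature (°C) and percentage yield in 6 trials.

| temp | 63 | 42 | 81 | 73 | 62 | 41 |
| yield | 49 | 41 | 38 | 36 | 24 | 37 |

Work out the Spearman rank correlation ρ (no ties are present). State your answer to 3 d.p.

0.029

Rank temp: 4, 2, 6, 5, 3, 1
Rank yield: 6, 5, 4, 2, 1, 3
d = rank(temp) − rank(yield): -2, -3, 2, 3, 2, -2; Σd² = 34
ρ = 1 − 6Σd² / [n(n²−1)] = 1 − 6×34 / (6×35) = 1 − 204/210 ≈ 0.029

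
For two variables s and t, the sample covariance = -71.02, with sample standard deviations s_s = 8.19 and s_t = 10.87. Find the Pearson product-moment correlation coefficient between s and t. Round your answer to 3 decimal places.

r = Cov(s,t) / (s_s · s_t) = -71.02 / (8.19 × 10.87)
  = -71.02 / 89.0253 ≈ -0.798

-0.798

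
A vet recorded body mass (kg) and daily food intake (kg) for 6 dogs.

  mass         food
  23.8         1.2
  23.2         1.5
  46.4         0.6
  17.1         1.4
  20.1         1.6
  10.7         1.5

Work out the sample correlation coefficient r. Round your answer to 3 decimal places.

n = 6, Σx = 141.3, Σy = 7.8, Σx² = 4068.55, Σy² = 10.82, Σxy = 163.35
nΣxy − ΣxΣy = 980.1 − 1102.14 = -122.04
nΣx² − (Σx)² = 24411.3 − 19965.69 = 4445.61; nΣy² − (Σy)² = 64.92 − 60.84 = 4.08
r = -122.04 / √(4445.61 × 4.08) = -122.04 / 134.6777 ≈ -0.906

-0.906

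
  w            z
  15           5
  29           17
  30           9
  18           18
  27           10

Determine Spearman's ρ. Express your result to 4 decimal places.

0.1000

Rank w: 1, 4, 5, 2, 3
Rank z: 1, 4, 2, 5, 3
d = rank(w) − rank(z): 0, 0, 3, -3, 0; Σd² = 18
ρ = 1 − 6Σd² / [n(n²−1)] = 1 − 6×18 / (5×24) = 1 − 108/120 ≈ 0.1000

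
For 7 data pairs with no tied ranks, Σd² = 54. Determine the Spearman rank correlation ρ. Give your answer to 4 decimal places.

0.0357

ρ = 1 − 6Σd² / [n(n²−1)] = 1 − 6×54 / (7×48)
  = 1 − 324/336 = 1 − 0.96429 ≈ 0.0357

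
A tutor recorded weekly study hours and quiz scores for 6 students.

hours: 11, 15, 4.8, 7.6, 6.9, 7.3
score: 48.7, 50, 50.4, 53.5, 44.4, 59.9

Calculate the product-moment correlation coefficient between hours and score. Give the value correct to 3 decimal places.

-0.133

n = 6, Σx = 52.6, Σy = 306.9, Σx² = 527.7, Σy² = 15833.47, Σxy = 2677.85
nΣxy − ΣxΣy = 16067.1 − 16142.94 = -75.84
nΣx² − (Σx)² = 3166.2 − 2766.76 = 399.44; nΣy² − (Σy)² = 95000.82 − 94187.61 = 813.21
r = -75.84 / √(399.44 × 813.21) = -75.84 / 569.9374 ≈ -0.133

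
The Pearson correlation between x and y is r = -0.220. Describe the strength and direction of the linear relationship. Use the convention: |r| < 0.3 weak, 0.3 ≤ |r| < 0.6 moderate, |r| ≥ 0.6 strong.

weak negative

r = -0.220 < 0 so the relationship is negative.
|r| = 0.220, which falls in the weak range.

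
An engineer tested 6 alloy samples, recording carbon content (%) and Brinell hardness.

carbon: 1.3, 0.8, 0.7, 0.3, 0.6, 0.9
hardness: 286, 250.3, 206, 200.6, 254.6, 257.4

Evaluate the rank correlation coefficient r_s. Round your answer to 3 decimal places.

0.829

Rank carbon: 6, 4, 3, 1, 2, 5
Rank hardness: 6, 3, 2, 1, 4, 5
d = rank(carbon) − rank(hardness): 0, 1, 1, 0, -2, 0; Σd² = 6
ρ = 1 − 6Σd² / [n(n²−1)] = 1 − 6×6 / (6×35) = 1 − 36/210 ≈ 0.829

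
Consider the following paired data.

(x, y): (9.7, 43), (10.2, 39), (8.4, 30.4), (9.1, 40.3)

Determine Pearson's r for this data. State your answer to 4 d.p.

n = 4, Σx = 37.4, Σy = 152.7, Σx² = 351.5, Σy² = 5918.25, Σxy = 1436.99
nΣxy − ΣxΣy = 5747.96 − 5710.98 = 36.98
nΣx² − (Σx)² = 1406 − 1398.76 = 7.24; nΣy² − (Σy)² = 23673 − 23317.29 = 355.71
r = 36.98 / √(7.24 × 355.71) = 36.98 / 50.7478 ≈ 0.7287

0.7287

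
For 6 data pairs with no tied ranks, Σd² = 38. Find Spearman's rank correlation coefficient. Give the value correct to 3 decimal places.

-0.086

ρ = 1 − 6Σd² / [n(n²−1)] = 1 − 6×38 / (6×35)
  = 1 − 228/210 = 1 − 1.0857 ≈ -0.086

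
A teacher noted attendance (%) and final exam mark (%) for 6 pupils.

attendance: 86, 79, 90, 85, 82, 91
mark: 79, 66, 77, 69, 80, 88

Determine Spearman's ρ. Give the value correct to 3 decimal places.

0.600

Rank attendance: 4, 1, 5, 3, 2, 6
Rank mark: 4, 1, 3, 2, 5, 6
d = rank(attendance) − rank(mark): 0, 0, 2, 1, -3, 0; Σd² = 14
ρ = 1 − 6Σd² / [n(n²−1)] = 1 − 6×14 / (6×35) = 1 − 84/210 ≈ 0.600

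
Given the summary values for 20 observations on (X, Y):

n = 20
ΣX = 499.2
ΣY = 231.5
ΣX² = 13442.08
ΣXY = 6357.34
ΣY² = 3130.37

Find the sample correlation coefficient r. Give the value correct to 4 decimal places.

r = (nΣXY − ΣXΣY) / √[(nΣX² − (ΣX)²)(nΣY² − (ΣY)²)]
Numerator: 20×6357.34 − 499.2×231.5 = 11582
Denominator: √[(268841.6 − 249200.64)(62607.4 − 53592.25)] = √[19640.96 × 9015.15] = 13306.6224
r = 11582 / 13306.6224 ≈ 0.8704

0.8704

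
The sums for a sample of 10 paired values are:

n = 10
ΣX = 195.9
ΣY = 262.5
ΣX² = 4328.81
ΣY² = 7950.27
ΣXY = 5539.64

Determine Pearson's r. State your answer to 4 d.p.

r = (nΣXY − ΣXΣY) / √[(nΣX² − (ΣX)²)(nΣY² − (ΣY)²)]
Numerator: 10×5539.64 − 195.9×262.5 = 3972.65
Denominator: √[(43288.1 − 38376.81)(79502.7 − 68906.25)] = √[4911.29 × 10596.45] = 7214.0307
r = 3972.65 / 7214.0307 ≈ 0.5507

0.5507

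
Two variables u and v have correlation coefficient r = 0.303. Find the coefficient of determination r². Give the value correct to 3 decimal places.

0.092

r² = (0.303)² = 0.092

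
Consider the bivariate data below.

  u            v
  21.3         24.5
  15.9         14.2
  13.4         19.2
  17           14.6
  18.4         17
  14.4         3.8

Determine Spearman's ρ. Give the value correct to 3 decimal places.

Rank u: 6, 3, 1, 4, 5, 2
Rank v: 6, 2, 5, 3, 4, 1
d = rank(u) − rank(v): 0, 1, -4, 1, 1, 1; Σd² = 20
ρ = 1 − 6Σd² / [n(n²−1)] = 1 − 6×20 / (6×35) = 1 − 120/210 ≈ 0.429

0.429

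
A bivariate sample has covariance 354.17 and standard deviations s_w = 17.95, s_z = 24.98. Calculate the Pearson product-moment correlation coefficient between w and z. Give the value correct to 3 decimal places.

0.790

r = Cov(w,z) / (s_w · s_z) = 354.17 / (17.95 × 24.98)
  = 354.17 / 448.3910 ≈ 0.790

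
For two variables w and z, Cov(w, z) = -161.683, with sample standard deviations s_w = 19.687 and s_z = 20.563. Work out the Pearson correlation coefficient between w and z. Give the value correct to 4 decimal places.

-0.3994

r = Cov(w,z) / (s_w · s_z) = -161.683 / (19.687 × 20.563)
  = -161.683 / 404.8238 ≈ -0.3994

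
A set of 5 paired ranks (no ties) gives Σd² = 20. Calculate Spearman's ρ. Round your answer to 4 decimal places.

0.0000

ρ = 1 − 6Σd² / [n(n²−1)] = 1 − 6×20 / (5×24)
  = 1 − 120/120 = 1 − 1.00000 ≈ 0.0000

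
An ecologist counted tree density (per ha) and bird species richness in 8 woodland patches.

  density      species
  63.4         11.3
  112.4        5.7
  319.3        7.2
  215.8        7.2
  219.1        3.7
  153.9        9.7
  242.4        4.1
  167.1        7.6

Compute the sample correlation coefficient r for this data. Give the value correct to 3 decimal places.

n = 8, Σx = 1493.4, Σy = 56.5, Σx² = 323545.64, Σy² = 446.21, Σxy = 9777.12
nΣxy − ΣxΣy = 78216.96 − 84377.1 = -6160.14
nΣx² − (Σx)² = 2588365.12 − 2230243.56 = 358121.56; nΣy² − (Σy)² = 3569.68 − 3192.25 = 377.43
r = -6160.14 / √(358121.56 × 377.43) = -6160.14 / 11626.0836 ≈ -0.530

-0.530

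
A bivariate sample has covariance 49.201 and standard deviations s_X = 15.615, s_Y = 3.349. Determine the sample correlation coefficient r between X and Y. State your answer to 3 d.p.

r = Cov(X,Y) / (s_X · s_Y) = 49.201 / (15.615 × 3.349)
  = 49.201 / 52.2946 ≈ 0.941

0.941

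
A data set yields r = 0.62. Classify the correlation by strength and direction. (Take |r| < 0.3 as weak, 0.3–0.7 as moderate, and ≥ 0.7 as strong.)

moderate positive

r = 0.62 > 0 so the relationship is positive.
|r| = 0.62, which falls in the moderate range.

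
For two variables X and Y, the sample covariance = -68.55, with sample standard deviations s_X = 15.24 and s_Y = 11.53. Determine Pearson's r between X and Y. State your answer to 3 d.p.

r = Cov(X,Y) / (s_X · s_Y) = -68.55 / (15.24 × 11.53)
  = -68.55 / 175.7172 ≈ -0.390

-0.390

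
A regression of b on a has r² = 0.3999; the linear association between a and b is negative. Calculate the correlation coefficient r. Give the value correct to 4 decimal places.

|r| = √0.3999 = 0.6324
The association is negative, so r = −0.6324.

-0.6324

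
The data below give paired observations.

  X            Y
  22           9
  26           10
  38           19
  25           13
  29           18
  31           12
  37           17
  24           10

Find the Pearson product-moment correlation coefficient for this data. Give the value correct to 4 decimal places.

0.8234

n = 8, ΣX = 232, ΣY = 108, ΣX² = 6976, ΣY² = 1568, ΣXY = 3268
nΣXY − ΣXΣY = 26144 − 25056 = 1088
nΣX² − (ΣX)² = 55808 − 53824 = 1984; nΣY² − (ΣY)² = 12544 − 11664 = 880
r = 1088 / √(1984 × 880) = 1088 / 1321.3327 ≈ 0.8234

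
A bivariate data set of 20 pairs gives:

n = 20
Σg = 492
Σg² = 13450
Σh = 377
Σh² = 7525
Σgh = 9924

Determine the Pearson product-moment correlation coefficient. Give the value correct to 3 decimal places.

0.865

r = (nΣgh − ΣgΣh) / √[(nΣg² − (Σg)²)(nΣh² − (Σh)²)]
Numerator: 20×9924 − 492×377 = 12996
Denominator: √[(269000 − 242064)(150500 − 142129)] = √[26936 × 8371] = 15016.0333
r = 12996 / 15016.0333 ≈ 0.865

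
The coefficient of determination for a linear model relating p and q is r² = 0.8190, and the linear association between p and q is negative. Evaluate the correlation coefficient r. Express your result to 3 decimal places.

-0.905

|r| = √0.8190 = 0.905
The association is negative, so r = −0.905.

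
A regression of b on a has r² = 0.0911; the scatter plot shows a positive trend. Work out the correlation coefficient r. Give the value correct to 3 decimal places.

|r| = √0.0911 = 0.302
The association is positive, so r = 0.302.

0.302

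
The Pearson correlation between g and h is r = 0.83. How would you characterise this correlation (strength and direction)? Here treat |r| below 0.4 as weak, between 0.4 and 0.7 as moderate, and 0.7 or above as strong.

r = 0.83 > 0 so the relationship is positive.
|r| = 0.83, which falls in the strong range.

strong positive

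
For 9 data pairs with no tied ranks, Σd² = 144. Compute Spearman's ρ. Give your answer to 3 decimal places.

ρ = 1 − 6Σd² / [n(n²−1)] = 1 − 6×144 / (9×80)
  = 1 − 864/720 = 1 − 1.2000 ≈ -0.200

-0.200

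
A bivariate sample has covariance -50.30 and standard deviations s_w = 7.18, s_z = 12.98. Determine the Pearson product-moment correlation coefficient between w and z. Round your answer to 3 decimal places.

-0.540

r = Cov(w,z) / (s_w · s_z) = -50.30 / (7.18 × 12.98)
  = -50.30 / 93.1964 ≈ -0.540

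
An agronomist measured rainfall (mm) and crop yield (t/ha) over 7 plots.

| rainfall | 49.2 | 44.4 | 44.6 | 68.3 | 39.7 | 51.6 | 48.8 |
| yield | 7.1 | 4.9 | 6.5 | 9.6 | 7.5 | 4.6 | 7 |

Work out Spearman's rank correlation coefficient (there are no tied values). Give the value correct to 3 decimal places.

Rank rainfall: 5, 2, 3, 7, 1, 6, 4
Rank yield: 5, 2, 3, 7, 6, 1, 4
d = rank(rainfall) − rank(yield): 0, 0, 0, 0, -5, 5, 0; Σd² = 50
ρ = 1 − 6Σd² / [n(n²−1)] = 1 − 6×50 / (7×48) = 1 − 300/336 ≈ 0.107

0.107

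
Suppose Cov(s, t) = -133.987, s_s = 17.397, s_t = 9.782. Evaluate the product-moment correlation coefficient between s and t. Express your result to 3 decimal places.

-0.787

r = Cov(s,t) / (s_s · s_t) = -133.987 / (17.397 × 9.782)
  = -133.987 / 170.1775 ≈ -0.787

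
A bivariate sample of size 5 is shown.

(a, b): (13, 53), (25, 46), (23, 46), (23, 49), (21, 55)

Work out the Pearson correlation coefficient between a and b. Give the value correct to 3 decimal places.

n = 5, Σa = 105, Σb = 249, Σa² = 2293, Σb² = 12467, Σab = 5179
nΣab − ΣaΣb = 25895 − 26145 = -250
nΣa² − (Σa)² = 11465 − 11025 = 440; nΣb² − (Σb)² = 62335 − 62001 = 334
r = -250 / √(440 × 334) = -250 / 383.3536 ≈ -0.652

-0.652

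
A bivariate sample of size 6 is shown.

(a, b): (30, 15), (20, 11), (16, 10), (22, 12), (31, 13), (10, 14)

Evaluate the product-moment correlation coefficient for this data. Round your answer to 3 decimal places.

n = 6, Σa = 129, Σb = 75, Σa² = 3101, Σb² = 955, Σab = 1637
nΣab − ΣaΣb = 9822 − 9675 = 147
nΣa² − (Σa)² = 18606 − 16641 = 1965; nΣb² − (Σb)² = 5730 − 5625 = 105
r = 147 / √(1965 × 105) = 147 / 454.2301 ≈ 0.324

0.324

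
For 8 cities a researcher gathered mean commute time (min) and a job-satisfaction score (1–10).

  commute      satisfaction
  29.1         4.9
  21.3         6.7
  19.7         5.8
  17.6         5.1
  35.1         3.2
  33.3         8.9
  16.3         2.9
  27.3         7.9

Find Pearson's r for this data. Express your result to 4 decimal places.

0.2592

n = 8, Σx = 199.7, Σy = 45.4, Σx² = 5350.23, Σy² = 288.82, Σxy = 1160.95
nΣxy − ΣxΣy = 9287.6 − 9066.38 = 221.22
nΣx² − (Σx)² = 42801.84 − 39880.09 = 2921.75; nΣy² − (Σy)² = 2310.56 − 2061.16 = 249.4
r = 221.22 / √(2921.75 × 249.4) = 221.22 / 853.6302 ≈ 0.2592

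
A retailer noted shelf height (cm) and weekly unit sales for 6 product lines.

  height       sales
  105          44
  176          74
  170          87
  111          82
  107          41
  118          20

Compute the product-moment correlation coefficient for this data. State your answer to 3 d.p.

0.600

n = 6, Σx = 787, Σy = 348, Σx² = 108595, Σy² = 23786, Σxy = 48283
nΣxy − ΣxΣy = 289698 − 273876 = 15822
nΣx² − (Σx)² = 651570 − 619369 = 32201; nΣy² − (Σy)² = 142716 − 121104 = 21612
r = 15822 / √(32201 × 21612) = 15822 / 26380.4475 ≈ 0.600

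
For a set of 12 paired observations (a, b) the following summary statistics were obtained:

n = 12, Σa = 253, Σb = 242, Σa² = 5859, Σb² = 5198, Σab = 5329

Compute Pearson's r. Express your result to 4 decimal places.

r = (nΣab − ΣaΣb) / √[(nΣa² − (Σa)²)(nΣb² − (Σb)²)]
Numerator: 12×5329 − 253×242 = 2722
Denominator: √[(70308 − 64009)(62376 − 58564)] = √[6299 × 3812] = 4900.1824
r = 2722 / 4900.1824 ≈ 0.5555

0.5555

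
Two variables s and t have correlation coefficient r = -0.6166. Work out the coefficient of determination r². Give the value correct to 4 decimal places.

0.3802

r² = (-0.6166)² = 0.3802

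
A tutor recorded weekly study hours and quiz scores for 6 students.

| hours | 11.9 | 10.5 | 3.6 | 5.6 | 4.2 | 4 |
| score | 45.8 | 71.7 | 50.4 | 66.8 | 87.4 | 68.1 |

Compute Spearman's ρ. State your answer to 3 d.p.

-0.143

Rank hours: 6, 5, 1, 4, 3, 2
Rank score: 1, 5, 2, 3, 6, 4
d = rank(hours) − rank(score): 5, 0, -1, 1, -3, -2; Σd² = 40
ρ = 1 − 6Σd² / [n(n²−1)] = 1 − 6×40 / (6×35) = 1 − 240/210 ≈ -0.143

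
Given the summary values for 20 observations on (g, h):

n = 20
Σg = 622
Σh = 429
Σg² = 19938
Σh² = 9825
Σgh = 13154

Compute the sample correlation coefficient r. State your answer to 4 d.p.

-0.3089

r = (nΣgh − ΣgΣh) / √[(nΣg² − (Σg)²)(nΣh² − (Σh)²)]
Numerator: 20×13154 − 622×429 = -3758
Denominator: √[(398760 − 386884)(196500 − 184041)] = √[11876 × 12459] = 12164.0077
r = -3758 / 12164.0077 ≈ -0.3089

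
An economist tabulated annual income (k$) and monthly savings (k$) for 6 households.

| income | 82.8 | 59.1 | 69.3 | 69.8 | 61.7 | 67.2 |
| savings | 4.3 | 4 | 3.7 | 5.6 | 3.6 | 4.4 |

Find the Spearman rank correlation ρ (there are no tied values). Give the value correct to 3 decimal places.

0.486

Rank income: 6, 1, 4, 5, 2, 3
Rank savings: 4, 3, 2, 6, 1, 5
d = rank(income) − rank(savings): 2, -2, 2, -1, 1, -2; Σd² = 18
ρ = 1 − 6Σd² / [n(n²−1)] = 1 − 6×18 / (6×35) = 1 − 108/210 ≈ 0.486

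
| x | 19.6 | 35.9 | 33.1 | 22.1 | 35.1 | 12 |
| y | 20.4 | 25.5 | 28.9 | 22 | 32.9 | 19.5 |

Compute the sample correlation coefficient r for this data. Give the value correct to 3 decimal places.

n = 6, Σx = 157.8, Σy = 149.2, Σx² = 4633, Σy² = 3848.28, Σxy = 4146.87
nΣxy − ΣxΣy = 24881.22 − 23543.76 = 1337.46
nΣx² − (Σx)² = 27798 − 24900.84 = 2897.16; nΣy² − (Σy)² = 23089.68 − 22260.64 = 829.04
r = 1337.46 / √(2897.16 × 829.04) = 1337.46 / 1549.7940 ≈ 0.863

0.863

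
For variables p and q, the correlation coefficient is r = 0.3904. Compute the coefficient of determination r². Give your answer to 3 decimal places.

0.152

r² = (0.3904)² = 0.152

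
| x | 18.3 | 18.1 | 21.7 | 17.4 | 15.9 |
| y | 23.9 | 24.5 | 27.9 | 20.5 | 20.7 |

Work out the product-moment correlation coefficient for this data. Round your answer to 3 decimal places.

n = 5, Σx = 91.4, Σy = 117.5, Σx² = 1688.96, Σy² = 2798.61, Σxy = 2172.08
nΣxy − ΣxΣy = 10860.4 − 10739.5 = 120.9
nΣx² − (Σx)² = 8444.8 − 8353.96 = 90.84; nΣy² − (Σy)² = 13993.05 − 13806.25 = 186.8
r = 120.9 / √(90.84 × 186.8) = 120.9 / 130.2648 ≈ 0.928

0.928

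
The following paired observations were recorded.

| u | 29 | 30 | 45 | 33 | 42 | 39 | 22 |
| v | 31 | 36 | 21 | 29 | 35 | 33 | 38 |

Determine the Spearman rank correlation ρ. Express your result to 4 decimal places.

Rank u: 2, 3, 7, 4, 6, 5, 1
Rank v: 3, 6, 1, 2, 5, 4, 7
d = rank(u) − rank(v): -1, -3, 6, 2, 1, 1, -6; Σd² = 88
ρ = 1 − 6Σd² / [n(n²−1)] = 1 − 6×88 / (7×48) = 1 − 528/336 ≈ -0.5714

-0.5714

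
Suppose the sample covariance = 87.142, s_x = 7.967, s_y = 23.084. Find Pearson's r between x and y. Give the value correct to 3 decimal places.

0.474

r = Cov(x,y) / (s_x · s_y) = 87.142 / (7.967 × 23.084)
  = 87.142 / 183.9102 ≈ 0.474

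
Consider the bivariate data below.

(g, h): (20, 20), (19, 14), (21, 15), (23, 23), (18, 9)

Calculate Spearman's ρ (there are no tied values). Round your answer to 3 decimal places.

Rank g: 3, 2, 4, 5, 1
Rank h: 4, 2, 3, 5, 1
d = rank(g) − rank(h): -1, 0, 1, 0, 0; Σd² = 2
ρ = 1 − 6Σd² / [n(n²−1)] = 1 − 6×2 / (5×24) = 1 − 12/120 ≈ 0.900

0.900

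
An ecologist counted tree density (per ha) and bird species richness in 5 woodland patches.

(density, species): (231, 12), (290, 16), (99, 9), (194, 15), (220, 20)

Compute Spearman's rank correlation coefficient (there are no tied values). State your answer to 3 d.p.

Rank density: 4, 5, 1, 2, 3
Rank species: 2, 4, 1, 3, 5
d = rank(density) − rank(species): 2, 1, 0, -1, -2; Σd² = 10
ρ = 1 − 6Σd² / [n(n²−1)] = 1 − 6×10 / (5×24) = 1 − 60/120 ≈ 0.500

0.500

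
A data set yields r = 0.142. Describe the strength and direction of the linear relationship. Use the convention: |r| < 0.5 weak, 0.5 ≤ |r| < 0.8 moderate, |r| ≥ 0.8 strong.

weak positive

r = 0.142 > 0 so the relationship is positive.
|r| = 0.142, which falls in the weak range.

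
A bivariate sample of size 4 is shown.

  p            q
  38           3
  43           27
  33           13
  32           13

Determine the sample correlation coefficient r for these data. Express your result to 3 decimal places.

0.507

n = 4, Σp = 146, Σq = 56, Σp² = 5406, Σq² = 1076, Σpq = 2120
nΣpq − ΣpΣq = 8480 − 8176 = 304
nΣp² − (Σp)² = 21624 − 21316 = 308; nΣq² − (Σq)² = 4304 − 3136 = 1168
r = 304 / √(308 × 1168) = 304 / 599.7866 ≈ 0.507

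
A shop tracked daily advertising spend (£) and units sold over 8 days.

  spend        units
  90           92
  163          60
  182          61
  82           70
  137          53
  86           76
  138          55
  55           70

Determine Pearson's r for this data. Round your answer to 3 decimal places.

n = 8, Σx = 933, Σy = 537, Σx² = 122751, Σy² = 37195, Σxy = 60139
nΣxy − ΣxΣy = 481112 − 501021 = -19909
nΣx² − (Σx)² = 982008 − 870489 = 111519; nΣy² − (Σy)² = 297560 − 288369 = 9191
r = -19909 / √(111519 × 9191) = -19909 / 32015.1703 ≈ -0.622

-0.622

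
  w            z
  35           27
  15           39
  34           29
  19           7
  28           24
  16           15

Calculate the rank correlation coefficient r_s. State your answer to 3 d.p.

Rank w: 6, 1, 5, 3, 4, 2
Rank z: 4, 6, 5, 1, 3, 2
d = rank(w) − rank(z): 2, -5, 0, 2, 1, 0; Σd² = 34
ρ = 1 − 6Σd² / [n(n²−1)] = 1 − 6×34 / (6×35) = 1 − 204/210 ≈ 0.029

0.029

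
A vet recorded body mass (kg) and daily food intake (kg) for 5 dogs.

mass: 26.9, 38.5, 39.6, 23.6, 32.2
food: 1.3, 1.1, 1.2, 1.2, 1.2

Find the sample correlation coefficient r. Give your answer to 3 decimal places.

n = 5, Σx = 160.8, Σy = 6, Σx² = 5367.82, Σy² = 7.22, Σxy = 191.8
nΣxy − ΣxΣy = 959 − 964.8 = -5.8
nΣx² − (Σx)² = 26839.1 − 25856.64 = 982.46; nΣy² − (Σy)² = 36.1 − 36 = 0.1
r = -5.8 / √(982.46 × 0.1) = -5.8 / 9.9119 ≈ -0.585

-0.585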